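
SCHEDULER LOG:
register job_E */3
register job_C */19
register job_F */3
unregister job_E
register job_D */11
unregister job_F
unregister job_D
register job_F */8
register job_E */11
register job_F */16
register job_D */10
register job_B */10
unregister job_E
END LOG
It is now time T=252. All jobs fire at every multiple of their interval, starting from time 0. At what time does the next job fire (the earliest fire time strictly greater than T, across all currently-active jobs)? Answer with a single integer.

Op 1: register job_E */3 -> active={job_E:*/3}
Op 2: register job_C */19 -> active={job_C:*/19, job_E:*/3}
Op 3: register job_F */3 -> active={job_C:*/19, job_E:*/3, job_F:*/3}
Op 4: unregister job_E -> active={job_C:*/19, job_F:*/3}
Op 5: register job_D */11 -> active={job_C:*/19, job_D:*/11, job_F:*/3}
Op 6: unregister job_F -> active={job_C:*/19, job_D:*/11}
Op 7: unregister job_D -> active={job_C:*/19}
Op 8: register job_F */8 -> active={job_C:*/19, job_F:*/8}
Op 9: register job_E */11 -> active={job_C:*/19, job_E:*/11, job_F:*/8}
Op 10: register job_F */16 -> active={job_C:*/19, job_E:*/11, job_F:*/16}
Op 11: register job_D */10 -> active={job_C:*/19, job_D:*/10, job_E:*/11, job_F:*/16}
Op 12: register job_B */10 -> active={job_B:*/10, job_C:*/19, job_D:*/10, job_E:*/11, job_F:*/16}
Op 13: unregister job_E -> active={job_B:*/10, job_C:*/19, job_D:*/10, job_F:*/16}
  job_B: interval 10, next fire after T=252 is 260
  job_C: interval 19, next fire after T=252 is 266
  job_D: interval 10, next fire after T=252 is 260
  job_F: interval 16, next fire after T=252 is 256
Earliest fire time = 256 (job job_F)

Answer: 256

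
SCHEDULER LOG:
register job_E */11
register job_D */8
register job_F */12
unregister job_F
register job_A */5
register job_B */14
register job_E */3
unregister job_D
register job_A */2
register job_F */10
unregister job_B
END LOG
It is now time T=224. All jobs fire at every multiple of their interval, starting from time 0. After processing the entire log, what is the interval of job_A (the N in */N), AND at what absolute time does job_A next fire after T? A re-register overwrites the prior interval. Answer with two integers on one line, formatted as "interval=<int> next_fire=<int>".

Op 1: register job_E */11 -> active={job_E:*/11}
Op 2: register job_D */8 -> active={job_D:*/8, job_E:*/11}
Op 3: register job_F */12 -> active={job_D:*/8, job_E:*/11, job_F:*/12}
Op 4: unregister job_F -> active={job_D:*/8, job_E:*/11}
Op 5: register job_A */5 -> active={job_A:*/5, job_D:*/8, job_E:*/11}
Op 6: register job_B */14 -> active={job_A:*/5, job_B:*/14, job_D:*/8, job_E:*/11}
Op 7: register job_E */3 -> active={job_A:*/5, job_B:*/14, job_D:*/8, job_E:*/3}
Op 8: unregister job_D -> active={job_A:*/5, job_B:*/14, job_E:*/3}
Op 9: register job_A */2 -> active={job_A:*/2, job_B:*/14, job_E:*/3}
Op 10: register job_F */10 -> active={job_A:*/2, job_B:*/14, job_E:*/3, job_F:*/10}
Op 11: unregister job_B -> active={job_A:*/2, job_E:*/3, job_F:*/10}
Final interval of job_A = 2
Next fire of job_A after T=224: (224//2+1)*2 = 226

Answer: interval=2 next_fire=226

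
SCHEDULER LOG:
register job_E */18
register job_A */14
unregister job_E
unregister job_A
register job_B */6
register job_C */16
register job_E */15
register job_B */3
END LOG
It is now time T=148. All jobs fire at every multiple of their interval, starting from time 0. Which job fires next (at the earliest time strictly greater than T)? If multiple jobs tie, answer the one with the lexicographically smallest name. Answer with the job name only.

Answer: job_B

Derivation:
Op 1: register job_E */18 -> active={job_E:*/18}
Op 2: register job_A */14 -> active={job_A:*/14, job_E:*/18}
Op 3: unregister job_E -> active={job_A:*/14}
Op 4: unregister job_A -> active={}
Op 5: register job_B */6 -> active={job_B:*/6}
Op 6: register job_C */16 -> active={job_B:*/6, job_C:*/16}
Op 7: register job_E */15 -> active={job_B:*/6, job_C:*/16, job_E:*/15}
Op 8: register job_B */3 -> active={job_B:*/3, job_C:*/16, job_E:*/15}
  job_B: interval 3, next fire after T=148 is 150
  job_C: interval 16, next fire after T=148 is 160
  job_E: interval 15, next fire after T=148 is 150
Earliest = 150, winner (lex tiebreak) = job_B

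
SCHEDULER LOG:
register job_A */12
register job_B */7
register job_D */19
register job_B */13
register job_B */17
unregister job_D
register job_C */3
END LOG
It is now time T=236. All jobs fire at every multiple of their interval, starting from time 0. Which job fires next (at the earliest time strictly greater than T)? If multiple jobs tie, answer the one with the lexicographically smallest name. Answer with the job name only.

Op 1: register job_A */12 -> active={job_A:*/12}
Op 2: register job_B */7 -> active={job_A:*/12, job_B:*/7}
Op 3: register job_D */19 -> active={job_A:*/12, job_B:*/7, job_D:*/19}
Op 4: register job_B */13 -> active={job_A:*/12, job_B:*/13, job_D:*/19}
Op 5: register job_B */17 -> active={job_A:*/12, job_B:*/17, job_D:*/19}
Op 6: unregister job_D -> active={job_A:*/12, job_B:*/17}
Op 7: register job_C */3 -> active={job_A:*/12, job_B:*/17, job_C:*/3}
  job_A: interval 12, next fire after T=236 is 240
  job_B: interval 17, next fire after T=236 is 238
  job_C: interval 3, next fire after T=236 is 237
Earliest = 237, winner (lex tiebreak) = job_C

Answer: job_C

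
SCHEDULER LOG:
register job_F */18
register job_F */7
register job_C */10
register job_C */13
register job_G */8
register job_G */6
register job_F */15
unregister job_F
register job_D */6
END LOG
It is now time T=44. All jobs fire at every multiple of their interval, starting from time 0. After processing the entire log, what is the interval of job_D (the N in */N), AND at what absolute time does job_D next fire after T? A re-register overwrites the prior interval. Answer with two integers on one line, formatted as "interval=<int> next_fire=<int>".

Answer: interval=6 next_fire=48

Derivation:
Op 1: register job_F */18 -> active={job_F:*/18}
Op 2: register job_F */7 -> active={job_F:*/7}
Op 3: register job_C */10 -> active={job_C:*/10, job_F:*/7}
Op 4: register job_C */13 -> active={job_C:*/13, job_F:*/7}
Op 5: register job_G */8 -> active={job_C:*/13, job_F:*/7, job_G:*/8}
Op 6: register job_G */6 -> active={job_C:*/13, job_F:*/7, job_G:*/6}
Op 7: register job_F */15 -> active={job_C:*/13, job_F:*/15, job_G:*/6}
Op 8: unregister job_F -> active={job_C:*/13, job_G:*/6}
Op 9: register job_D */6 -> active={job_C:*/13, job_D:*/6, job_G:*/6}
Final interval of job_D = 6
Next fire of job_D after T=44: (44//6+1)*6 = 48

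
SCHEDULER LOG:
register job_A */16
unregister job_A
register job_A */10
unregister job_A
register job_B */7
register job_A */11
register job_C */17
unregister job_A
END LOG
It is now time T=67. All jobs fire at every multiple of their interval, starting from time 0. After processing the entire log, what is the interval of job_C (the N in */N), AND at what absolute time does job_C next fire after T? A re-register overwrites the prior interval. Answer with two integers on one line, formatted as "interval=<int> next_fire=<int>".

Answer: interval=17 next_fire=68

Derivation:
Op 1: register job_A */16 -> active={job_A:*/16}
Op 2: unregister job_A -> active={}
Op 3: register job_A */10 -> active={job_A:*/10}
Op 4: unregister job_A -> active={}
Op 5: register job_B */7 -> active={job_B:*/7}
Op 6: register job_A */11 -> active={job_A:*/11, job_B:*/7}
Op 7: register job_C */17 -> active={job_A:*/11, job_B:*/7, job_C:*/17}
Op 8: unregister job_A -> active={job_B:*/7, job_C:*/17}
Final interval of job_C = 17
Next fire of job_C after T=67: (67//17+1)*17 = 68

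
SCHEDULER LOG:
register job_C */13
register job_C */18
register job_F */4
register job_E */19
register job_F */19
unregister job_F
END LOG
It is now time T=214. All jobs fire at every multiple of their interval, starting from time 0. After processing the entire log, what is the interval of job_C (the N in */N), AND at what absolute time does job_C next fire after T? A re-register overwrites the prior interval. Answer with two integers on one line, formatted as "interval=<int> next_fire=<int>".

Op 1: register job_C */13 -> active={job_C:*/13}
Op 2: register job_C */18 -> active={job_C:*/18}
Op 3: register job_F */4 -> active={job_C:*/18, job_F:*/4}
Op 4: register job_E */19 -> active={job_C:*/18, job_E:*/19, job_F:*/4}
Op 5: register job_F */19 -> active={job_C:*/18, job_E:*/19, job_F:*/19}
Op 6: unregister job_F -> active={job_C:*/18, job_E:*/19}
Final interval of job_C = 18
Next fire of job_C after T=214: (214//18+1)*18 = 216

Answer: interval=18 next_fire=216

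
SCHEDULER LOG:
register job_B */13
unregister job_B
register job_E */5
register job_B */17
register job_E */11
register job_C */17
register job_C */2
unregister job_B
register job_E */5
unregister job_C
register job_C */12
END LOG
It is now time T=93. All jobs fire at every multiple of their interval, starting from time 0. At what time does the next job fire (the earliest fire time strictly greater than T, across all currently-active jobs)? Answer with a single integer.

Op 1: register job_B */13 -> active={job_B:*/13}
Op 2: unregister job_B -> active={}
Op 3: register job_E */5 -> active={job_E:*/5}
Op 4: register job_B */17 -> active={job_B:*/17, job_E:*/5}
Op 5: register job_E */11 -> active={job_B:*/17, job_E:*/11}
Op 6: register job_C */17 -> active={job_B:*/17, job_C:*/17, job_E:*/11}
Op 7: register job_C */2 -> active={job_B:*/17, job_C:*/2, job_E:*/11}
Op 8: unregister job_B -> active={job_C:*/2, job_E:*/11}
Op 9: register job_E */5 -> active={job_C:*/2, job_E:*/5}
Op 10: unregister job_C -> active={job_E:*/5}
Op 11: register job_C */12 -> active={job_C:*/12, job_E:*/5}
  job_C: interval 12, next fire after T=93 is 96
  job_E: interval 5, next fire after T=93 is 95
Earliest fire time = 95 (job job_E)

Answer: 95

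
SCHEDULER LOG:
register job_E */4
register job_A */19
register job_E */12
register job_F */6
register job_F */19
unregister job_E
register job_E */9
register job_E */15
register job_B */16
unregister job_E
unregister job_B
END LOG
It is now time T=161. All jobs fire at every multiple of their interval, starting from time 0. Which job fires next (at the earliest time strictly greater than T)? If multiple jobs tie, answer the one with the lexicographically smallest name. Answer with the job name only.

Answer: job_A

Derivation:
Op 1: register job_E */4 -> active={job_E:*/4}
Op 2: register job_A */19 -> active={job_A:*/19, job_E:*/4}
Op 3: register job_E */12 -> active={job_A:*/19, job_E:*/12}
Op 4: register job_F */6 -> active={job_A:*/19, job_E:*/12, job_F:*/6}
Op 5: register job_F */19 -> active={job_A:*/19, job_E:*/12, job_F:*/19}
Op 6: unregister job_E -> active={job_A:*/19, job_F:*/19}
Op 7: register job_E */9 -> active={job_A:*/19, job_E:*/9, job_F:*/19}
Op 8: register job_E */15 -> active={job_A:*/19, job_E:*/15, job_F:*/19}
Op 9: register job_B */16 -> active={job_A:*/19, job_B:*/16, job_E:*/15, job_F:*/19}
Op 10: unregister job_E -> active={job_A:*/19, job_B:*/16, job_F:*/19}
Op 11: unregister job_B -> active={job_A:*/19, job_F:*/19}
  job_A: interval 19, next fire after T=161 is 171
  job_F: interval 19, next fire after T=161 is 171
Earliest = 171, winner (lex tiebreak) = job_A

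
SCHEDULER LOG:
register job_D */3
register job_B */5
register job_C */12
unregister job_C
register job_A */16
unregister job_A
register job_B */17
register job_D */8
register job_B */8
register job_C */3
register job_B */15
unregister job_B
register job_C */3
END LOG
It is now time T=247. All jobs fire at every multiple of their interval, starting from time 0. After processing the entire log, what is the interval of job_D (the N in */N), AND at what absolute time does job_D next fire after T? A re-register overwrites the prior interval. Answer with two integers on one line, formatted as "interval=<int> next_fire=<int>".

Op 1: register job_D */3 -> active={job_D:*/3}
Op 2: register job_B */5 -> active={job_B:*/5, job_D:*/3}
Op 3: register job_C */12 -> active={job_B:*/5, job_C:*/12, job_D:*/3}
Op 4: unregister job_C -> active={job_B:*/5, job_D:*/3}
Op 5: register job_A */16 -> active={job_A:*/16, job_B:*/5, job_D:*/3}
Op 6: unregister job_A -> active={job_B:*/5, job_D:*/3}
Op 7: register job_B */17 -> active={job_B:*/17, job_D:*/3}
Op 8: register job_D */8 -> active={job_B:*/17, job_D:*/8}
Op 9: register job_B */8 -> active={job_B:*/8, job_D:*/8}
Op 10: register job_C */3 -> active={job_B:*/8, job_C:*/3, job_D:*/8}
Op 11: register job_B */15 -> active={job_B:*/15, job_C:*/3, job_D:*/8}
Op 12: unregister job_B -> active={job_C:*/3, job_D:*/8}
Op 13: register job_C */3 -> active={job_C:*/3, job_D:*/8}
Final interval of job_D = 8
Next fire of job_D after T=247: (247//8+1)*8 = 248

Answer: interval=8 next_fire=248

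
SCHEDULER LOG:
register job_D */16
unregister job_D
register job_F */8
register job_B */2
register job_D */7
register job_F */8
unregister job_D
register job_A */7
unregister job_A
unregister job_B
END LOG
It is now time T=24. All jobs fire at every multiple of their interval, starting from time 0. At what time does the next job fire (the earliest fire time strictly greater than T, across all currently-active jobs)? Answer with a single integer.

Answer: 32

Derivation:
Op 1: register job_D */16 -> active={job_D:*/16}
Op 2: unregister job_D -> active={}
Op 3: register job_F */8 -> active={job_F:*/8}
Op 4: register job_B */2 -> active={job_B:*/2, job_F:*/8}
Op 5: register job_D */7 -> active={job_B:*/2, job_D:*/7, job_F:*/8}
Op 6: register job_F */8 -> active={job_B:*/2, job_D:*/7, job_F:*/8}
Op 7: unregister job_D -> active={job_B:*/2, job_F:*/8}
Op 8: register job_A */7 -> active={job_A:*/7, job_B:*/2, job_F:*/8}
Op 9: unregister job_A -> active={job_B:*/2, job_F:*/8}
Op 10: unregister job_B -> active={job_F:*/8}
  job_F: interval 8, next fire after T=24 is 32
Earliest fire time = 32 (job job_F)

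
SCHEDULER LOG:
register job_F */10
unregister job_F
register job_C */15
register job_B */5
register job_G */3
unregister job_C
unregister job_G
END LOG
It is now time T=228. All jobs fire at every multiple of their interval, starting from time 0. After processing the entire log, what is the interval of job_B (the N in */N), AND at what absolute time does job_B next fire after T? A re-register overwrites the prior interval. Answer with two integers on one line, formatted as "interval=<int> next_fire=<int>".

Op 1: register job_F */10 -> active={job_F:*/10}
Op 2: unregister job_F -> active={}
Op 3: register job_C */15 -> active={job_C:*/15}
Op 4: register job_B */5 -> active={job_B:*/5, job_C:*/15}
Op 5: register job_G */3 -> active={job_B:*/5, job_C:*/15, job_G:*/3}
Op 6: unregister job_C -> active={job_B:*/5, job_G:*/3}
Op 7: unregister job_G -> active={job_B:*/5}
Final interval of job_B = 5
Next fire of job_B after T=228: (228//5+1)*5 = 230

Answer: interval=5 next_fire=230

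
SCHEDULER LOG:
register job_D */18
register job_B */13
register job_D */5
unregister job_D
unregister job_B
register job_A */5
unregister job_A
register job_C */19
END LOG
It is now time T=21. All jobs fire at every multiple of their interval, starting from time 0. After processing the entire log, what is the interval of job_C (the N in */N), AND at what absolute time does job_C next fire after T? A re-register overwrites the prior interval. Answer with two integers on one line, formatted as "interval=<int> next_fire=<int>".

Answer: interval=19 next_fire=38

Derivation:
Op 1: register job_D */18 -> active={job_D:*/18}
Op 2: register job_B */13 -> active={job_B:*/13, job_D:*/18}
Op 3: register job_D */5 -> active={job_B:*/13, job_D:*/5}
Op 4: unregister job_D -> active={job_B:*/13}
Op 5: unregister job_B -> active={}
Op 6: register job_A */5 -> active={job_A:*/5}
Op 7: unregister job_A -> active={}
Op 8: register job_C */19 -> active={job_C:*/19}
Final interval of job_C = 19
Next fire of job_C after T=21: (21//19+1)*19 = 38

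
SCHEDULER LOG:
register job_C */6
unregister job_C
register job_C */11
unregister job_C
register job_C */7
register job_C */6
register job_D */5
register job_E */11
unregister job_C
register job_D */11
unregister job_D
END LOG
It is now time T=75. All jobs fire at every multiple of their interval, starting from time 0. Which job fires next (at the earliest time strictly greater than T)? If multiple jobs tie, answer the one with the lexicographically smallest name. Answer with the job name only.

Answer: job_E

Derivation:
Op 1: register job_C */6 -> active={job_C:*/6}
Op 2: unregister job_C -> active={}
Op 3: register job_C */11 -> active={job_C:*/11}
Op 4: unregister job_C -> active={}
Op 5: register job_C */7 -> active={job_C:*/7}
Op 6: register job_C */6 -> active={job_C:*/6}
Op 7: register job_D */5 -> active={job_C:*/6, job_D:*/5}
Op 8: register job_E */11 -> active={job_C:*/6, job_D:*/5, job_E:*/11}
Op 9: unregister job_C -> active={job_D:*/5, job_E:*/11}
Op 10: register job_D */11 -> active={job_D:*/11, job_E:*/11}
Op 11: unregister job_D -> active={job_E:*/11}
  job_E: interval 11, next fire after T=75 is 77
Earliest = 77, winner (lex tiebreak) = job_E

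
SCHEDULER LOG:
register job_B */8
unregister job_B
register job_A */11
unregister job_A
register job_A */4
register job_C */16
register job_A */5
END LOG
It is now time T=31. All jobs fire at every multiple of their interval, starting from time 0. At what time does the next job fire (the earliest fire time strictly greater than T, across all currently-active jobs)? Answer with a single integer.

Answer: 32

Derivation:
Op 1: register job_B */8 -> active={job_B:*/8}
Op 2: unregister job_B -> active={}
Op 3: register job_A */11 -> active={job_A:*/11}
Op 4: unregister job_A -> active={}
Op 5: register job_A */4 -> active={job_A:*/4}
Op 6: register job_C */16 -> active={job_A:*/4, job_C:*/16}
Op 7: register job_A */5 -> active={job_A:*/5, job_C:*/16}
  job_A: interval 5, next fire after T=31 is 35
  job_C: interval 16, next fire after T=31 is 32
Earliest fire time = 32 (job job_C)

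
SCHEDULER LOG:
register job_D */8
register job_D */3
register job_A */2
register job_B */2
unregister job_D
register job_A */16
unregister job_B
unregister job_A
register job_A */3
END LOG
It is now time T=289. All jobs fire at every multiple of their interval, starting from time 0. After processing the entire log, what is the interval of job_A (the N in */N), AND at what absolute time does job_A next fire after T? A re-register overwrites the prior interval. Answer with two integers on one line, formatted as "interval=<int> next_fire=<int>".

Op 1: register job_D */8 -> active={job_D:*/8}
Op 2: register job_D */3 -> active={job_D:*/3}
Op 3: register job_A */2 -> active={job_A:*/2, job_D:*/3}
Op 4: register job_B */2 -> active={job_A:*/2, job_B:*/2, job_D:*/3}
Op 5: unregister job_D -> active={job_A:*/2, job_B:*/2}
Op 6: register job_A */16 -> active={job_A:*/16, job_B:*/2}
Op 7: unregister job_B -> active={job_A:*/16}
Op 8: unregister job_A -> active={}
Op 9: register job_A */3 -> active={job_A:*/3}
Final interval of job_A = 3
Next fire of job_A after T=289: (289//3+1)*3 = 291

Answer: interval=3 next_fire=291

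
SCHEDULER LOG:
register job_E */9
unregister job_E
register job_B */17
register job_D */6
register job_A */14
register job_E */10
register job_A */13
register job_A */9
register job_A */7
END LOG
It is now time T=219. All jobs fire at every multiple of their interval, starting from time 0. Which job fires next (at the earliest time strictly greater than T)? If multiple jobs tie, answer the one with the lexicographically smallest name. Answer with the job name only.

Answer: job_E

Derivation:
Op 1: register job_E */9 -> active={job_E:*/9}
Op 2: unregister job_E -> active={}
Op 3: register job_B */17 -> active={job_B:*/17}
Op 4: register job_D */6 -> active={job_B:*/17, job_D:*/6}
Op 5: register job_A */14 -> active={job_A:*/14, job_B:*/17, job_D:*/6}
Op 6: register job_E */10 -> active={job_A:*/14, job_B:*/17, job_D:*/6, job_E:*/10}
Op 7: register job_A */13 -> active={job_A:*/13, job_B:*/17, job_D:*/6, job_E:*/10}
Op 8: register job_A */9 -> active={job_A:*/9, job_B:*/17, job_D:*/6, job_E:*/10}
Op 9: register job_A */7 -> active={job_A:*/7, job_B:*/17, job_D:*/6, job_E:*/10}
  job_A: interval 7, next fire after T=219 is 224
  job_B: interval 17, next fire after T=219 is 221
  job_D: interval 6, next fire after T=219 is 222
  job_E: interval 10, next fire after T=219 is 220
Earliest = 220, winner (lex tiebreak) = job_E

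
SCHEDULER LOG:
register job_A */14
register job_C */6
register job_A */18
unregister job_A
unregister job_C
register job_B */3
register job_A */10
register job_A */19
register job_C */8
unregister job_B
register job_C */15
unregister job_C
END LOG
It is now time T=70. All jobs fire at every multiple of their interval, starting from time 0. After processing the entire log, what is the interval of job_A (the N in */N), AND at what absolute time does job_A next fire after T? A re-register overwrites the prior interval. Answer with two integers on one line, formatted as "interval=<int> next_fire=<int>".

Answer: interval=19 next_fire=76

Derivation:
Op 1: register job_A */14 -> active={job_A:*/14}
Op 2: register job_C */6 -> active={job_A:*/14, job_C:*/6}
Op 3: register job_A */18 -> active={job_A:*/18, job_C:*/6}
Op 4: unregister job_A -> active={job_C:*/6}
Op 5: unregister job_C -> active={}
Op 6: register job_B */3 -> active={job_B:*/3}
Op 7: register job_A */10 -> active={job_A:*/10, job_B:*/3}
Op 8: register job_A */19 -> active={job_A:*/19, job_B:*/3}
Op 9: register job_C */8 -> active={job_A:*/19, job_B:*/3, job_C:*/8}
Op 10: unregister job_B -> active={job_A:*/19, job_C:*/8}
Op 11: register job_C */15 -> active={job_A:*/19, job_C:*/15}
Op 12: unregister job_C -> active={job_A:*/19}
Final interval of job_A = 19
Next fire of job_A after T=70: (70//19+1)*19 = 76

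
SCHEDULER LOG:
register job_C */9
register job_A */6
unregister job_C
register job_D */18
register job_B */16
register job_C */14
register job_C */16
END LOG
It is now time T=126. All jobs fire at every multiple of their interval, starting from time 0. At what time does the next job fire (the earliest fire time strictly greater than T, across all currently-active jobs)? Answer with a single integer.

Answer: 128

Derivation:
Op 1: register job_C */9 -> active={job_C:*/9}
Op 2: register job_A */6 -> active={job_A:*/6, job_C:*/9}
Op 3: unregister job_C -> active={job_A:*/6}
Op 4: register job_D */18 -> active={job_A:*/6, job_D:*/18}
Op 5: register job_B */16 -> active={job_A:*/6, job_B:*/16, job_D:*/18}
Op 6: register job_C */14 -> active={job_A:*/6, job_B:*/16, job_C:*/14, job_D:*/18}
Op 7: register job_C */16 -> active={job_A:*/6, job_B:*/16, job_C:*/16, job_D:*/18}
  job_A: interval 6, next fire after T=126 is 132
  job_B: interval 16, next fire after T=126 is 128
  job_C: interval 16, next fire after T=126 is 128
  job_D: interval 18, next fire after T=126 is 144
Earliest fire time = 128 (job job_B)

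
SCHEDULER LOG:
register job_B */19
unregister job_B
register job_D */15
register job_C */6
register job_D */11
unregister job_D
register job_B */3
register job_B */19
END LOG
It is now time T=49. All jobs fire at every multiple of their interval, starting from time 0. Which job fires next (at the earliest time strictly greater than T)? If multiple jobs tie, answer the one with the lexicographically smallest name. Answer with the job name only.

Answer: job_C

Derivation:
Op 1: register job_B */19 -> active={job_B:*/19}
Op 2: unregister job_B -> active={}
Op 3: register job_D */15 -> active={job_D:*/15}
Op 4: register job_C */6 -> active={job_C:*/6, job_D:*/15}
Op 5: register job_D */11 -> active={job_C:*/6, job_D:*/11}
Op 6: unregister job_D -> active={job_C:*/6}
Op 7: register job_B */3 -> active={job_B:*/3, job_C:*/6}
Op 8: register job_B */19 -> active={job_B:*/19, job_C:*/6}
  job_B: interval 19, next fire after T=49 is 57
  job_C: interval 6, next fire after T=49 is 54
Earliest = 54, winner (lex tiebreak) = job_C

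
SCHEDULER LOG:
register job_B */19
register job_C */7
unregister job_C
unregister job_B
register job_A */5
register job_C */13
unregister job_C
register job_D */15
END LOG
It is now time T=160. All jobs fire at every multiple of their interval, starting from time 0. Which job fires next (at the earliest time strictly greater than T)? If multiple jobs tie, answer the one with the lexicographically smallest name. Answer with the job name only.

Answer: job_A

Derivation:
Op 1: register job_B */19 -> active={job_B:*/19}
Op 2: register job_C */7 -> active={job_B:*/19, job_C:*/7}
Op 3: unregister job_C -> active={job_B:*/19}
Op 4: unregister job_B -> active={}
Op 5: register job_A */5 -> active={job_A:*/5}
Op 6: register job_C */13 -> active={job_A:*/5, job_C:*/13}
Op 7: unregister job_C -> active={job_A:*/5}
Op 8: register job_D */15 -> active={job_A:*/5, job_D:*/15}
  job_A: interval 5, next fire after T=160 is 165
  job_D: interval 15, next fire after T=160 is 165
Earliest = 165, winner (lex tiebreak) = job_A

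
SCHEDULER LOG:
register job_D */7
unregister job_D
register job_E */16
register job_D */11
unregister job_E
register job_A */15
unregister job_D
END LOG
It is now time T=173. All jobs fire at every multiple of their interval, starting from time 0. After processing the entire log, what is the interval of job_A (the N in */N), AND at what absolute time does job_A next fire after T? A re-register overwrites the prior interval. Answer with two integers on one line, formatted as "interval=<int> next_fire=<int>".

Op 1: register job_D */7 -> active={job_D:*/7}
Op 2: unregister job_D -> active={}
Op 3: register job_E */16 -> active={job_E:*/16}
Op 4: register job_D */11 -> active={job_D:*/11, job_E:*/16}
Op 5: unregister job_E -> active={job_D:*/11}
Op 6: register job_A */15 -> active={job_A:*/15, job_D:*/11}
Op 7: unregister job_D -> active={job_A:*/15}
Final interval of job_A = 15
Next fire of job_A after T=173: (173//15+1)*15 = 180

Answer: interval=15 next_fire=180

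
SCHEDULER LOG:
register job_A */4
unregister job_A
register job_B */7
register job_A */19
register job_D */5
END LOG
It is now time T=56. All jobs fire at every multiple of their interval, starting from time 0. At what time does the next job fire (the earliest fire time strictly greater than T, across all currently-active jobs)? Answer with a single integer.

Answer: 57

Derivation:
Op 1: register job_A */4 -> active={job_A:*/4}
Op 2: unregister job_A -> active={}
Op 3: register job_B */7 -> active={job_B:*/7}
Op 4: register job_A */19 -> active={job_A:*/19, job_B:*/7}
Op 5: register job_D */5 -> active={job_A:*/19, job_B:*/7, job_D:*/5}
  job_A: interval 19, next fire after T=56 is 57
  job_B: interval 7, next fire after T=56 is 63
  job_D: interval 5, next fire after T=56 is 60
Earliest fire time = 57 (job job_A)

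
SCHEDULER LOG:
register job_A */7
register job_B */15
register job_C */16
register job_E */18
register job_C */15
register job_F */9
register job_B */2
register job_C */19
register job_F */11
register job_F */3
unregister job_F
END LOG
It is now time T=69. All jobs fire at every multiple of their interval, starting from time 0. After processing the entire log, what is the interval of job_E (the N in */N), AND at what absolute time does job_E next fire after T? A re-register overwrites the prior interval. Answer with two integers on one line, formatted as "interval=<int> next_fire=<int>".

Op 1: register job_A */7 -> active={job_A:*/7}
Op 2: register job_B */15 -> active={job_A:*/7, job_B:*/15}
Op 3: register job_C */16 -> active={job_A:*/7, job_B:*/15, job_C:*/16}
Op 4: register job_E */18 -> active={job_A:*/7, job_B:*/15, job_C:*/16, job_E:*/18}
Op 5: register job_C */15 -> active={job_A:*/7, job_B:*/15, job_C:*/15, job_E:*/18}
Op 6: register job_F */9 -> active={job_A:*/7, job_B:*/15, job_C:*/15, job_E:*/18, job_F:*/9}
Op 7: register job_B */2 -> active={job_A:*/7, job_B:*/2, job_C:*/15, job_E:*/18, job_F:*/9}
Op 8: register job_C */19 -> active={job_A:*/7, job_B:*/2, job_C:*/19, job_E:*/18, job_F:*/9}
Op 9: register job_F */11 -> active={job_A:*/7, job_B:*/2, job_C:*/19, job_E:*/18, job_F:*/11}
Op 10: register job_F */3 -> active={job_A:*/7, job_B:*/2, job_C:*/19, job_E:*/18, job_F:*/3}
Op 11: unregister job_F -> active={job_A:*/7, job_B:*/2, job_C:*/19, job_E:*/18}
Final interval of job_E = 18
Next fire of job_E after T=69: (69//18+1)*18 = 72

Answer: interval=18 next_fire=72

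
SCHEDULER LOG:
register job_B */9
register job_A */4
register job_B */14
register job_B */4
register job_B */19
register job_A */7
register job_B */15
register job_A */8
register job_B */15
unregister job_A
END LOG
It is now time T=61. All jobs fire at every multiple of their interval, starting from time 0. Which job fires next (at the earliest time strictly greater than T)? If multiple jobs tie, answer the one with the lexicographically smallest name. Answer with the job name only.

Answer: job_B

Derivation:
Op 1: register job_B */9 -> active={job_B:*/9}
Op 2: register job_A */4 -> active={job_A:*/4, job_B:*/9}
Op 3: register job_B */14 -> active={job_A:*/4, job_B:*/14}
Op 4: register job_B */4 -> active={job_A:*/4, job_B:*/4}
Op 5: register job_B */19 -> active={job_A:*/4, job_B:*/19}
Op 6: register job_A */7 -> active={job_A:*/7, job_B:*/19}
Op 7: register job_B */15 -> active={job_A:*/7, job_B:*/15}
Op 8: register job_A */8 -> active={job_A:*/8, job_B:*/15}
Op 9: register job_B */15 -> active={job_A:*/8, job_B:*/15}
Op 10: unregister job_A -> active={job_B:*/15}
  job_B: interval 15, next fire after T=61 is 75
Earliest = 75, winner (lex tiebreak) = job_B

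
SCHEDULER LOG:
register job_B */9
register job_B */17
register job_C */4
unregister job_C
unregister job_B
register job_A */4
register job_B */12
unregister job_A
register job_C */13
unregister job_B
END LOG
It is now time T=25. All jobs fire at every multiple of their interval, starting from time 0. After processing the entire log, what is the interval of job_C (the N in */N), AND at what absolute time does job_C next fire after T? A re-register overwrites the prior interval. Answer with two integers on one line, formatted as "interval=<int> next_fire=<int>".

Answer: interval=13 next_fire=26

Derivation:
Op 1: register job_B */9 -> active={job_B:*/9}
Op 2: register job_B */17 -> active={job_B:*/17}
Op 3: register job_C */4 -> active={job_B:*/17, job_C:*/4}
Op 4: unregister job_C -> active={job_B:*/17}
Op 5: unregister job_B -> active={}
Op 6: register job_A */4 -> active={job_A:*/4}
Op 7: register job_B */12 -> active={job_A:*/4, job_B:*/12}
Op 8: unregister job_A -> active={job_B:*/12}
Op 9: register job_C */13 -> active={job_B:*/12, job_C:*/13}
Op 10: unregister job_B -> active={job_C:*/13}
Final interval of job_C = 13
Next fire of job_C after T=25: (25//13+1)*13 = 26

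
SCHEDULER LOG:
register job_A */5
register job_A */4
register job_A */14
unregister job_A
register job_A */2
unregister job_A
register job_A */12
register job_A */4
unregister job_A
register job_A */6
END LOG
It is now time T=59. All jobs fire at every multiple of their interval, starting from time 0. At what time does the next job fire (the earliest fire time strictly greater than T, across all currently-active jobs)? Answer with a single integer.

Op 1: register job_A */5 -> active={job_A:*/5}
Op 2: register job_A */4 -> active={job_A:*/4}
Op 3: register job_A */14 -> active={job_A:*/14}
Op 4: unregister job_A -> active={}
Op 5: register job_A */2 -> active={job_A:*/2}
Op 6: unregister job_A -> active={}
Op 7: register job_A */12 -> active={job_A:*/12}
Op 8: register job_A */4 -> active={job_A:*/4}
Op 9: unregister job_A -> active={}
Op 10: register job_A */6 -> active={job_A:*/6}
  job_A: interval 6, next fire after T=59 is 60
Earliest fire time = 60 (job job_A)

Answer: 60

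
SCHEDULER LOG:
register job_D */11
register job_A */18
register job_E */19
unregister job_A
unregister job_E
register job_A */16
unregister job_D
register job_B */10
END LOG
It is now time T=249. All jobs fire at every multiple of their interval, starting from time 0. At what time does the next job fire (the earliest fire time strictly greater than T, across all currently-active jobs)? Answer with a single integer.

Answer: 250

Derivation:
Op 1: register job_D */11 -> active={job_D:*/11}
Op 2: register job_A */18 -> active={job_A:*/18, job_D:*/11}
Op 3: register job_E */19 -> active={job_A:*/18, job_D:*/11, job_E:*/19}
Op 4: unregister job_A -> active={job_D:*/11, job_E:*/19}
Op 5: unregister job_E -> active={job_D:*/11}
Op 6: register job_A */16 -> active={job_A:*/16, job_D:*/11}
Op 7: unregister job_D -> active={job_A:*/16}
Op 8: register job_B */10 -> active={job_A:*/16, job_B:*/10}
  job_A: interval 16, next fire after T=249 is 256
  job_B: interval 10, next fire after T=249 is 250
Earliest fire time = 250 (job job_B)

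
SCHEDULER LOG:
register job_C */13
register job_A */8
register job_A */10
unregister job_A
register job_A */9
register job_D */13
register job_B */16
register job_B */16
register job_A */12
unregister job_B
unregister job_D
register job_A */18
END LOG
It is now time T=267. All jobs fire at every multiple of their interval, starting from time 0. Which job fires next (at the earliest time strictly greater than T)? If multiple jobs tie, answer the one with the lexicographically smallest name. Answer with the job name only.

Op 1: register job_C */13 -> active={job_C:*/13}
Op 2: register job_A */8 -> active={job_A:*/8, job_C:*/13}
Op 3: register job_A */10 -> active={job_A:*/10, job_C:*/13}
Op 4: unregister job_A -> active={job_C:*/13}
Op 5: register job_A */9 -> active={job_A:*/9, job_C:*/13}
Op 6: register job_D */13 -> active={job_A:*/9, job_C:*/13, job_D:*/13}
Op 7: register job_B */16 -> active={job_A:*/9, job_B:*/16, job_C:*/13, job_D:*/13}
Op 8: register job_B */16 -> active={job_A:*/9, job_B:*/16, job_C:*/13, job_D:*/13}
Op 9: register job_A */12 -> active={job_A:*/12, job_B:*/16, job_C:*/13, job_D:*/13}
Op 10: unregister job_B -> active={job_A:*/12, job_C:*/13, job_D:*/13}
Op 11: unregister job_D -> active={job_A:*/12, job_C:*/13}
Op 12: register job_A */18 -> active={job_A:*/18, job_C:*/13}
  job_A: interval 18, next fire after T=267 is 270
  job_C: interval 13, next fire after T=267 is 273
Earliest = 270, winner (lex tiebreak) = job_A

Answer: job_A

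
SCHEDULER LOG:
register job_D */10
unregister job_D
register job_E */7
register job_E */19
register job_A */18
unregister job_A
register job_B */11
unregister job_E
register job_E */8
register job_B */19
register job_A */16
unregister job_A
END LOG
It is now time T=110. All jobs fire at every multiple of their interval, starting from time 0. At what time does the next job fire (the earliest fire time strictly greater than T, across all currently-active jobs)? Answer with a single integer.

Op 1: register job_D */10 -> active={job_D:*/10}
Op 2: unregister job_D -> active={}
Op 3: register job_E */7 -> active={job_E:*/7}
Op 4: register job_E */19 -> active={job_E:*/19}
Op 5: register job_A */18 -> active={job_A:*/18, job_E:*/19}
Op 6: unregister job_A -> active={job_E:*/19}
Op 7: register job_B */11 -> active={job_B:*/11, job_E:*/19}
Op 8: unregister job_E -> active={job_B:*/11}
Op 9: register job_E */8 -> active={job_B:*/11, job_E:*/8}
Op 10: register job_B */19 -> active={job_B:*/19, job_E:*/8}
Op 11: register job_A */16 -> active={job_A:*/16, job_B:*/19, job_E:*/8}
Op 12: unregister job_A -> active={job_B:*/19, job_E:*/8}
  job_B: interval 19, next fire after T=110 is 114
  job_E: interval 8, next fire after T=110 is 112
Earliest fire time = 112 (job job_E)

Answer: 112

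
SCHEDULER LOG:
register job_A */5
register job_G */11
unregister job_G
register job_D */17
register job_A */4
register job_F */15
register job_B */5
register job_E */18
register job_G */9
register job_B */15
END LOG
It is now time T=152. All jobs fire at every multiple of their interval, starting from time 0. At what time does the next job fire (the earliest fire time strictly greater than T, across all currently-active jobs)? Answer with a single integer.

Answer: 153

Derivation:
Op 1: register job_A */5 -> active={job_A:*/5}
Op 2: register job_G */11 -> active={job_A:*/5, job_G:*/11}
Op 3: unregister job_G -> active={job_A:*/5}
Op 4: register job_D */17 -> active={job_A:*/5, job_D:*/17}
Op 5: register job_A */4 -> active={job_A:*/4, job_D:*/17}
Op 6: register job_F */15 -> active={job_A:*/4, job_D:*/17, job_F:*/15}
Op 7: register job_B */5 -> active={job_A:*/4, job_B:*/5, job_D:*/17, job_F:*/15}
Op 8: register job_E */18 -> active={job_A:*/4, job_B:*/5, job_D:*/17, job_E:*/18, job_F:*/15}
Op 9: register job_G */9 -> active={job_A:*/4, job_B:*/5, job_D:*/17, job_E:*/18, job_F:*/15, job_G:*/9}
Op 10: register job_B */15 -> active={job_A:*/4, job_B:*/15, job_D:*/17, job_E:*/18, job_F:*/15, job_G:*/9}
  job_A: interval 4, next fire after T=152 is 156
  job_B: interval 15, next fire after T=152 is 165
  job_D: interval 17, next fire after T=152 is 153
  job_E: interval 18, next fire after T=152 is 162
  job_F: interval 15, next fire after T=152 is 165
  job_G: interval 9, next fire after T=152 is 153
Earliest fire time = 153 (job job_D)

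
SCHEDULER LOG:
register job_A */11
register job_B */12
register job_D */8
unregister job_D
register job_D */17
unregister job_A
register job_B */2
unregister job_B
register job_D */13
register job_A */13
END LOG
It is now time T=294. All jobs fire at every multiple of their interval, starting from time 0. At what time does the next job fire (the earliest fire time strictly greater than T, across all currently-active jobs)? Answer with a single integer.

Answer: 299

Derivation:
Op 1: register job_A */11 -> active={job_A:*/11}
Op 2: register job_B */12 -> active={job_A:*/11, job_B:*/12}
Op 3: register job_D */8 -> active={job_A:*/11, job_B:*/12, job_D:*/8}
Op 4: unregister job_D -> active={job_A:*/11, job_B:*/12}
Op 5: register job_D */17 -> active={job_A:*/11, job_B:*/12, job_D:*/17}
Op 6: unregister job_A -> active={job_B:*/12, job_D:*/17}
Op 7: register job_B */2 -> active={job_B:*/2, job_D:*/17}
Op 8: unregister job_B -> active={job_D:*/17}
Op 9: register job_D */13 -> active={job_D:*/13}
Op 10: register job_A */13 -> active={job_A:*/13, job_D:*/13}
  job_A: interval 13, next fire after T=294 is 299
  job_D: interval 13, next fire after T=294 is 299
Earliest fire time = 299 (job job_A)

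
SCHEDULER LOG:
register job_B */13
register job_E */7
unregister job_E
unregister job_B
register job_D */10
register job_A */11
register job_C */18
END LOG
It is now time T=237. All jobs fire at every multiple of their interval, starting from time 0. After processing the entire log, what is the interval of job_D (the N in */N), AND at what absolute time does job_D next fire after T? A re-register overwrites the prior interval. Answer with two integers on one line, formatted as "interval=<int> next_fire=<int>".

Answer: interval=10 next_fire=240

Derivation:
Op 1: register job_B */13 -> active={job_B:*/13}
Op 2: register job_E */7 -> active={job_B:*/13, job_E:*/7}
Op 3: unregister job_E -> active={job_B:*/13}
Op 4: unregister job_B -> active={}
Op 5: register job_D */10 -> active={job_D:*/10}
Op 6: register job_A */11 -> active={job_A:*/11, job_D:*/10}
Op 7: register job_C */18 -> active={job_A:*/11, job_C:*/18, job_D:*/10}
Final interval of job_D = 10
Next fire of job_D after T=237: (237//10+1)*10 = 240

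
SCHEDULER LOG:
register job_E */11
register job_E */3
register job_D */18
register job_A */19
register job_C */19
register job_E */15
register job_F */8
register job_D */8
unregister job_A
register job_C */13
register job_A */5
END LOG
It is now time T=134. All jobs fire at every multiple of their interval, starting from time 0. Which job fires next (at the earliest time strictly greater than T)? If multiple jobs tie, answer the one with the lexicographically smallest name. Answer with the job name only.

Op 1: register job_E */11 -> active={job_E:*/11}
Op 2: register job_E */3 -> active={job_E:*/3}
Op 3: register job_D */18 -> active={job_D:*/18, job_E:*/3}
Op 4: register job_A */19 -> active={job_A:*/19, job_D:*/18, job_E:*/3}
Op 5: register job_C */19 -> active={job_A:*/19, job_C:*/19, job_D:*/18, job_E:*/3}
Op 6: register job_E */15 -> active={job_A:*/19, job_C:*/19, job_D:*/18, job_E:*/15}
Op 7: register job_F */8 -> active={job_A:*/19, job_C:*/19, job_D:*/18, job_E:*/15, job_F:*/8}
Op 8: register job_D */8 -> active={job_A:*/19, job_C:*/19, job_D:*/8, job_E:*/15, job_F:*/8}
Op 9: unregister job_A -> active={job_C:*/19, job_D:*/8, job_E:*/15, job_F:*/8}
Op 10: register job_C */13 -> active={job_C:*/13, job_D:*/8, job_E:*/15, job_F:*/8}
Op 11: register job_A */5 -> active={job_A:*/5, job_C:*/13, job_D:*/8, job_E:*/15, job_F:*/8}
  job_A: interval 5, next fire after T=134 is 135
  job_C: interval 13, next fire after T=134 is 143
  job_D: interval 8, next fire after T=134 is 136
  job_E: interval 15, next fire after T=134 is 135
  job_F: interval 8, next fire after T=134 is 136
Earliest = 135, winner (lex tiebreak) = job_A

Answer: job_A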